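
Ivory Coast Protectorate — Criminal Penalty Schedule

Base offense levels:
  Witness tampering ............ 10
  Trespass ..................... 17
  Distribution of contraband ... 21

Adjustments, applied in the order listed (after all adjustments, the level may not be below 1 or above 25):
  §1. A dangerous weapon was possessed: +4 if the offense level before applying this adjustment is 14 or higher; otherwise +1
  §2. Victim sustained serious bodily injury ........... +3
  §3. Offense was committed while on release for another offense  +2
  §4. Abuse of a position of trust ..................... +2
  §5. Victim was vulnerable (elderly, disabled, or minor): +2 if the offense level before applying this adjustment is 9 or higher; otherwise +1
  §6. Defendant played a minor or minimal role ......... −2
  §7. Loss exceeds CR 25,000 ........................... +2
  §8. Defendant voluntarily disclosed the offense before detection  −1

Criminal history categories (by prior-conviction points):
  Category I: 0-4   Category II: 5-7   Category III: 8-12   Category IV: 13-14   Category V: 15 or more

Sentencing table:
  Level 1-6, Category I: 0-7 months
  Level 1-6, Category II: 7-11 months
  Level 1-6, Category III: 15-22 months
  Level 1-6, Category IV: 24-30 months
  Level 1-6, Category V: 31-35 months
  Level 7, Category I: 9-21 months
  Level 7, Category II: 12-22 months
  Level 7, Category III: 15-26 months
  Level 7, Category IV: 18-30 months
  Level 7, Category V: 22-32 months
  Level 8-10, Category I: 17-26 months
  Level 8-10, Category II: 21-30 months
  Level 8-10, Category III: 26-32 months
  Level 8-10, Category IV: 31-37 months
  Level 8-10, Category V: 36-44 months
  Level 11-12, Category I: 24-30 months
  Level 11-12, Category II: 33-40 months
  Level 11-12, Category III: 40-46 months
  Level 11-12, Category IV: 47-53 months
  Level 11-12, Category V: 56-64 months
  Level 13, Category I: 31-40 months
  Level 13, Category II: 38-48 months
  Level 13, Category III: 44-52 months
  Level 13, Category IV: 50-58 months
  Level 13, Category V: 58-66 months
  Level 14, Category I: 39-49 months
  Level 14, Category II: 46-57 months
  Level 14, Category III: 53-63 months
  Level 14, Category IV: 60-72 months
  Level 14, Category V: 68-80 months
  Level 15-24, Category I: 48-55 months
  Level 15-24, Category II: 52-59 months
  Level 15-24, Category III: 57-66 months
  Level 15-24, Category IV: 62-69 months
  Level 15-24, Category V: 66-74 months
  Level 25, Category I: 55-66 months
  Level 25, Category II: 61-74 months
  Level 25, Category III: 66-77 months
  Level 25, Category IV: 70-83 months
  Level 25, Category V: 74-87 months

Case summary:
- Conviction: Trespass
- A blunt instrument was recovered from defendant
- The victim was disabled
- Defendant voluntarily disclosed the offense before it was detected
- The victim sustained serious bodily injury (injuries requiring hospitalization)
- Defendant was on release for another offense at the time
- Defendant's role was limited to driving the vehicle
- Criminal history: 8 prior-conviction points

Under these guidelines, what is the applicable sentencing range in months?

Base offense level for trespass: 17.
§1 applies (level before this adjustment is 17 ≥ 14, so +4): 17 + 4 = 21.
§2 applies: 21 + 3 = 24.
§3 applies: 24 + 2 = 26.
§5 applies (level before this adjustment is 26 ≥ 9, so +2): 26 + 2 = 28.
§6 applies: 28 − 2 = 26.
§7 does not apply.
§8 applies: 26 − 1 = 25.
Final offense level: 25.
Criminal history: 8 prior points → Category III (8-12).
Level 25 falls in the 25 band.
Grid: Level 25 × Category III = 66-77 months.

66-77 months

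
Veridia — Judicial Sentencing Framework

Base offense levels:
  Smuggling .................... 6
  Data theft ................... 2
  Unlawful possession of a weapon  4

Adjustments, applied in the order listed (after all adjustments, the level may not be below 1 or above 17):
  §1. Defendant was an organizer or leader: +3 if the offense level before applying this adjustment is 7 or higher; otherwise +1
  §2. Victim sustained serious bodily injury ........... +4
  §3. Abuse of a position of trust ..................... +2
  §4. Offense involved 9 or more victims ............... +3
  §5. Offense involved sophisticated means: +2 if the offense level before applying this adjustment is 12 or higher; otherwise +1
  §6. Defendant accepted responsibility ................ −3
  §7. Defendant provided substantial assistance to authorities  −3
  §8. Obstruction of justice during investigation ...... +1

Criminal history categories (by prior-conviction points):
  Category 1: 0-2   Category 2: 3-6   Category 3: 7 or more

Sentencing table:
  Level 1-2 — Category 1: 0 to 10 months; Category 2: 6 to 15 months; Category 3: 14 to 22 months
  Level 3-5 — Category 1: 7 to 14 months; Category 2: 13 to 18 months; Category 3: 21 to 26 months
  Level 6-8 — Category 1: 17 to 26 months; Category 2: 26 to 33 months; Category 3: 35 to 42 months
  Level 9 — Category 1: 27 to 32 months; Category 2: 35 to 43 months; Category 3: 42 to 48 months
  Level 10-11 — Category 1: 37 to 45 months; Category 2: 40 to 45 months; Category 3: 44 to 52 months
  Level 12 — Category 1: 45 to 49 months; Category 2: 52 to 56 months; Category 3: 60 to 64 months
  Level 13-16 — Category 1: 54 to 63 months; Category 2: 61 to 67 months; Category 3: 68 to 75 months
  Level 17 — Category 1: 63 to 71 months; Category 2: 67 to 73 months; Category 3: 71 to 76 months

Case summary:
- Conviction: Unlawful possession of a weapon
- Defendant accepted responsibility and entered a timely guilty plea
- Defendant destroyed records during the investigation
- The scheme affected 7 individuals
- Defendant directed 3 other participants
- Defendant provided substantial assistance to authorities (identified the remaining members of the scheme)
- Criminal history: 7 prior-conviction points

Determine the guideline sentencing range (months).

Base offense level for unlawful possession of a weapon: 4.
§1 applies (level before this adjustment is 4 < 7, so +1): 4 + 1 = 5.
§4 does not apply.
§6 applies: 5 − 3 = 2.
§7 applies: 2 − 3 = -1.
§8 applies: -1 + 1 = 0.
Level 0 is below the minimum of 1; floored at 1.
Final offense level: 1.
Criminal history: 7 prior points → Category 3 (7+).
Level 1 falls in the 1-2 band.
Grid: Level 1-2 × Category 3 = 14-22 months.

14-22 months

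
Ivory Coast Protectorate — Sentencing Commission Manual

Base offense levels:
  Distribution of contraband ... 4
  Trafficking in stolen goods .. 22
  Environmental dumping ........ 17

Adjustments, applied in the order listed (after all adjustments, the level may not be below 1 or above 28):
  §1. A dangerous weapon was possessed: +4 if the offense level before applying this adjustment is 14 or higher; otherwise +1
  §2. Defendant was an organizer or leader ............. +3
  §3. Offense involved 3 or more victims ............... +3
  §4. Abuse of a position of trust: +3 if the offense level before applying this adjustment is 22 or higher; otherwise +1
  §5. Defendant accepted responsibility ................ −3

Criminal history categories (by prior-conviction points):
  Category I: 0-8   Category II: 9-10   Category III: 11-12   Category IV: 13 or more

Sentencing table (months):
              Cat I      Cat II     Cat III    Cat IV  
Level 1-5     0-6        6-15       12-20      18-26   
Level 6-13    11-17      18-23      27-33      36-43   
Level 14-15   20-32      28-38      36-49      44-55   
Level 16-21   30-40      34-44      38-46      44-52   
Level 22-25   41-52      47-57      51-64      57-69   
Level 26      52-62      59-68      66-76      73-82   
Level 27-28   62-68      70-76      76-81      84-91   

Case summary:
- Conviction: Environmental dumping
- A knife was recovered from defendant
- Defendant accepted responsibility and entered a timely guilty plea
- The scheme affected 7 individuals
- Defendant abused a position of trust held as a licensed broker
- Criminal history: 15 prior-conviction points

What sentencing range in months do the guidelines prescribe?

57-69 months

Base offense level for environmental dumping: 17.
§1 applies (level before this adjustment is 17 ≥ 14, so +4): 17 + 4 = 21.
§3 applies: 21 + 3 = 24.
§4 applies (level before this adjustment is 24 ≥ 22, so +3): 24 + 3 = 27.
§5 applies: 27 − 3 = 24.
Final offense level: 24.
Criminal history: 15 prior points → Category IV (13+).
Level 24 falls in the 22-25 band.
Grid: Level 22-25 × Category IV = 57-69 months.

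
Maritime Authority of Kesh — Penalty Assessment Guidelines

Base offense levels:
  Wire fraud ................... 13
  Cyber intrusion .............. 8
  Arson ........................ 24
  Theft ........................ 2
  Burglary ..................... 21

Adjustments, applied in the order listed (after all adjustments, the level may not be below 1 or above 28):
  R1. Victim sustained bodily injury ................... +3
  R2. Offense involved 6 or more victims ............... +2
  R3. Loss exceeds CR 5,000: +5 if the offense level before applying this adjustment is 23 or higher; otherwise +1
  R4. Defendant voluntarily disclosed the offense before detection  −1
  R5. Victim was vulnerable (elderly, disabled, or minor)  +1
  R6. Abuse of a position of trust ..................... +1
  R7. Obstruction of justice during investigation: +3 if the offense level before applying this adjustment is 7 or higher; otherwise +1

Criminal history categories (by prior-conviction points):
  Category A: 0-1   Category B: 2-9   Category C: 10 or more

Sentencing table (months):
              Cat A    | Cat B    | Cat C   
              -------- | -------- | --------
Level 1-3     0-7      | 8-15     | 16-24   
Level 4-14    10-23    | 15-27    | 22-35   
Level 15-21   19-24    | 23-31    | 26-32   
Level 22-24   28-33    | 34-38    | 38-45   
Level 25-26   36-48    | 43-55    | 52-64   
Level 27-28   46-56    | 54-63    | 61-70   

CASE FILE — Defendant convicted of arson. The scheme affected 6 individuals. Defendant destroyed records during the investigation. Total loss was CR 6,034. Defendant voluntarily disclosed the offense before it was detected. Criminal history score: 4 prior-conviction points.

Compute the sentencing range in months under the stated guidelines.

Base offense level for arson: 24.
R1 does not apply.
R2 applies: 24 + 2 = 26.
R3 applies (level before this adjustment is 26 ≥ 23, so +5): 26 + 5 = 31.
R4 applies: 31 − 1 = 30.
R5 does not apply.
R6 does not apply.
R7 applies (level before this adjustment is 30 ≥ 7, so +3): 30 + 3 = 33.
Level 33 exceeds the maximum of 28; capped at 28.
Final offense level: 28.
Criminal history: 4 prior points → Category B (2-9).
Level 28 falls in the 27-28 band.
Grid: Level 27-28 × Category B = 54-63 months.

54-63 months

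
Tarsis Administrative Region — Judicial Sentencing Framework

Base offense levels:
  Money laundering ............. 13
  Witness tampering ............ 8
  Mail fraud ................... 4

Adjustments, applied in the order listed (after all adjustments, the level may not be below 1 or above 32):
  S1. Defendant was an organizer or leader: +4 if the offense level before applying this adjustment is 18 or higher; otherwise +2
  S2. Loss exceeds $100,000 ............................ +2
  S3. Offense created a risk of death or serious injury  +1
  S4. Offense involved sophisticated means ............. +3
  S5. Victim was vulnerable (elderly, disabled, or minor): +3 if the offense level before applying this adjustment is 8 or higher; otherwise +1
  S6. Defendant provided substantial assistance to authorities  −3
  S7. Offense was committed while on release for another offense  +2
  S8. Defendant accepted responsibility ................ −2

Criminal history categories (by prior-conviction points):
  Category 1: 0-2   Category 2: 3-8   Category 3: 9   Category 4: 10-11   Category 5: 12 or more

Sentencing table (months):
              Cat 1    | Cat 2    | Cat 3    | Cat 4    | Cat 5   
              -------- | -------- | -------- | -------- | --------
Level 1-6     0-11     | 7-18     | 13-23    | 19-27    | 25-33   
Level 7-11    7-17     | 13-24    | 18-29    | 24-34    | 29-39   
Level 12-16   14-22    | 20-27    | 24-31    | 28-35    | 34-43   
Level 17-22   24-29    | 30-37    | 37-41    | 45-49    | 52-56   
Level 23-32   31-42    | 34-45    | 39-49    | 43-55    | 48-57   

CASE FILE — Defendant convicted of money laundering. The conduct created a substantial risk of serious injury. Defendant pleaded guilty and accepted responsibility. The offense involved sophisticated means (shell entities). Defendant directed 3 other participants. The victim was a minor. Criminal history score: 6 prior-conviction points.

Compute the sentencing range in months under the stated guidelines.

Base offense level for money laundering: 13.
S1 applies (level before this adjustment is 13 < 18, so +2): 13 + 2 = 15.
S3 applies: 15 + 1 = 16.
S4 applies: 16 + 3 = 19.
S5 applies (level before this adjustment is 19 ≥ 8, so +3): 19 + 3 = 22.
S8 applies: 22 − 2 = 20.
Final offense level: 20.
Criminal history: 6 prior points → Category 2 (3-8).
Level 20 falls in the 17-22 band.
Grid: Level 17-22 × Category 2 = 30-37 months.

30-37 months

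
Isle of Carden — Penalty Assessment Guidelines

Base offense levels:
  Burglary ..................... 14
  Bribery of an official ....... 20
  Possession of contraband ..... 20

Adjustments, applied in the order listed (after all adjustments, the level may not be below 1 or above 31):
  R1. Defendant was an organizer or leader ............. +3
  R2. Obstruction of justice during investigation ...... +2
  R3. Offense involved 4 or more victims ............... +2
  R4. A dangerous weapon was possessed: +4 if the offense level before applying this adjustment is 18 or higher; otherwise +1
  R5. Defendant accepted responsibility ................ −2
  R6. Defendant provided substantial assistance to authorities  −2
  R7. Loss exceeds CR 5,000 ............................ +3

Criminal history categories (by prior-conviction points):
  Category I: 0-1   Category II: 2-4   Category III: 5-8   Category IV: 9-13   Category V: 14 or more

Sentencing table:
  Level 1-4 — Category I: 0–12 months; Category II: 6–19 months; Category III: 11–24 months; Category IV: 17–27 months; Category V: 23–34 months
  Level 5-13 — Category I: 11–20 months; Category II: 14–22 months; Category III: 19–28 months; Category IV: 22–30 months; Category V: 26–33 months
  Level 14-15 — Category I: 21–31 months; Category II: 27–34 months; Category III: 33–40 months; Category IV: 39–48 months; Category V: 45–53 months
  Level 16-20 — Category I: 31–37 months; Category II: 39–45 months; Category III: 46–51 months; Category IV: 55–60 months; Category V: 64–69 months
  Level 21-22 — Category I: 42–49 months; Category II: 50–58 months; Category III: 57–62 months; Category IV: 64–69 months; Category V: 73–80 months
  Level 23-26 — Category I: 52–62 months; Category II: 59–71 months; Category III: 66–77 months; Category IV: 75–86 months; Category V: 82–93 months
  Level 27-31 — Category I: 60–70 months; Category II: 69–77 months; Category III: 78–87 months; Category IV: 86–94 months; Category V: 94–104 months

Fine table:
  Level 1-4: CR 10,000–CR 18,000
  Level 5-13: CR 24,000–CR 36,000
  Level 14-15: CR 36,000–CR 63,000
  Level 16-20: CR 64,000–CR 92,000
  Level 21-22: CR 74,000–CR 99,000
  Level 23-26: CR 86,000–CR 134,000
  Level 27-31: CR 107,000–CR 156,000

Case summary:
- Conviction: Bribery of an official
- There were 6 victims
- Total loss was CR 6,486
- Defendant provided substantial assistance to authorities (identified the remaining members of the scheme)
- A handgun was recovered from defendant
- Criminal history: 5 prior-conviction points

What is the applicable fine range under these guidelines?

CR 107,000–CR 156,000

Base offense level for bribery of an official: 20.
R3 applies: 20 + 2 = 22.
R4 applies (level before this adjustment is 22 ≥ 18, so +4): 22 + 4 = 26.
R6 applies: 26 − 2 = 24.
R7 applies: 24 + 3 = 27.
Final offense level: 27.
Level 27 falls in the 27-31 band.
Fine table: Level 27-31 → CR 107,000–CR 156,000.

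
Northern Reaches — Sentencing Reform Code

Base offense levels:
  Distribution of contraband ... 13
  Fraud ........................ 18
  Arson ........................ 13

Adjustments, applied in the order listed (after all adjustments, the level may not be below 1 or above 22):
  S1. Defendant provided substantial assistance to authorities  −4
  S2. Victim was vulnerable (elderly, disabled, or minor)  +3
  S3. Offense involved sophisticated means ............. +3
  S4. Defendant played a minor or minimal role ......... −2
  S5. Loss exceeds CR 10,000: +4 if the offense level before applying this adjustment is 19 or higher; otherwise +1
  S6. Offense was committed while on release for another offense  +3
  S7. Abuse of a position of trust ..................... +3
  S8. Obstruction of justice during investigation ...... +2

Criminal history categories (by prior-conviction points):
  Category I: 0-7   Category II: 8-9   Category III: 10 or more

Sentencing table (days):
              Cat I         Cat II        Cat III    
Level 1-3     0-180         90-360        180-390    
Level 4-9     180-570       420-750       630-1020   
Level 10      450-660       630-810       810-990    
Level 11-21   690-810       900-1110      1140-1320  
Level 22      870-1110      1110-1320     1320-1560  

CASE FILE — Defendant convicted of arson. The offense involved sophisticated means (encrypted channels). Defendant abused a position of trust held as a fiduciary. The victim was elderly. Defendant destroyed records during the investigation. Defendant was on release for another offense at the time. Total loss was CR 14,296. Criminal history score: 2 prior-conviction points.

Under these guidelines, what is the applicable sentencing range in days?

870-1110 days

Base offense level for arson: 13.
S1 does not apply.
S2 applies: 13 + 3 = 16.
S3 applies: 16 + 3 = 19.
S4 does not apply.
S5 applies (level before this adjustment is 19 ≥ 19, so +4): 19 + 4 = 23.
S6 applies: 23 + 3 = 26.
S7 applies: 26 + 3 = 29.
S8 applies: 29 + 2 = 31.
Level 31 exceeds the maximum of 22; capped at 22.
Final offense level: 22.
Criminal history: 2 prior points → Category I (0-7).
Level 22 falls in the 22 band.
Grid: Level 22 × Category I = 870-1110 days.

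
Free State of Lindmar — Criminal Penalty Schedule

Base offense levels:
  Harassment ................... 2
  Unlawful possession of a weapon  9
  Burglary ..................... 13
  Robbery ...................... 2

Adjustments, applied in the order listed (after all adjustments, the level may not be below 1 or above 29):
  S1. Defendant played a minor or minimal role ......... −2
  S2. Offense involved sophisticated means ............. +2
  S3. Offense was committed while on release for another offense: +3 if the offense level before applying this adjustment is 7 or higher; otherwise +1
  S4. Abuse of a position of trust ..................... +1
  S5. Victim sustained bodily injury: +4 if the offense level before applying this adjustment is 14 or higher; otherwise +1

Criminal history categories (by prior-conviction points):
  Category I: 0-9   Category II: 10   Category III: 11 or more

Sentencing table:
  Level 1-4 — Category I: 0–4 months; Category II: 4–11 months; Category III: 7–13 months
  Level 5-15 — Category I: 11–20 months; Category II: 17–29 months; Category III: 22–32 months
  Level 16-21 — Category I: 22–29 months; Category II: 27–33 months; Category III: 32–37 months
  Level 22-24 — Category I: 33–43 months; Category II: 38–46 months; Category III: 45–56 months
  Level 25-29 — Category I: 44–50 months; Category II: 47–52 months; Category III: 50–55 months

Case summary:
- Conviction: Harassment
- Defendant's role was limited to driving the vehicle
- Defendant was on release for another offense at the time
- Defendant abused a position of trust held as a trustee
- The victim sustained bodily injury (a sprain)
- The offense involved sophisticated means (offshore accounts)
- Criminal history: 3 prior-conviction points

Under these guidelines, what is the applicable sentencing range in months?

11-20 months

Base offense level for harassment: 2.
S1 applies: 2 − 2 = 0.
S2 applies: 0 + 2 = 2.
S3 applies (level before this adjustment is 2 < 7, so +1): 2 + 1 = 3.
S4 applies: 3 + 1 = 4.
S5 applies (level before this adjustment is 4 < 14, so +1): 4 + 1 = 5.
Final offense level: 5.
Criminal history: 3 prior points → Category I (0-9).
Level 5 falls in the 5-15 band.
Grid: Level 5-15 × Category I = 11-20 months.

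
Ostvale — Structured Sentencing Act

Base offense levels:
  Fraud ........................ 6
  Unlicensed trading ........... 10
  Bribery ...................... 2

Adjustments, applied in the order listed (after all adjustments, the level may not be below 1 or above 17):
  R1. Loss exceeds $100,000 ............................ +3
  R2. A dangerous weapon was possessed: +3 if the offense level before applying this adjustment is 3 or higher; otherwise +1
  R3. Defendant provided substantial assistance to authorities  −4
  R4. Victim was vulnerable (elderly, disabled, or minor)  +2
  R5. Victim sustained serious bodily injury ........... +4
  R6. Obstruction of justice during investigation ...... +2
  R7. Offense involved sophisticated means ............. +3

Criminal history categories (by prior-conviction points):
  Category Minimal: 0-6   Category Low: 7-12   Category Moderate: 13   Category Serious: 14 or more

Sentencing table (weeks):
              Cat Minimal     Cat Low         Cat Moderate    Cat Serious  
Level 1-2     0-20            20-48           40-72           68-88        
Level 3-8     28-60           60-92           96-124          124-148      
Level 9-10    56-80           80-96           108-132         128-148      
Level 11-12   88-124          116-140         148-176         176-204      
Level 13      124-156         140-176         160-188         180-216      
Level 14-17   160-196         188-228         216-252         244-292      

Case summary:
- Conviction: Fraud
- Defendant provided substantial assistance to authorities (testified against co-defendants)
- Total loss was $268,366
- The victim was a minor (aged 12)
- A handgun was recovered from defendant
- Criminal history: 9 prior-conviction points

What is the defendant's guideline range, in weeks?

80-96 weeks

Base offense level for fraud: 6.
R1 applies: 6 + 3 = 9.
R2 applies (level before this adjustment is 9 ≥ 3, so +3): 9 + 3 = 12.
R3 applies: 12 − 4 = 8.
R4 applies: 8 + 2 = 10.
R5 does not apply.
R6 does not apply.
R7 does not apply.
Final offense level: 10.
Criminal history: 9 prior points → Category Low (7-12).
Level 10 falls in the 9-10 band.
Grid: Level 9-10 × Category Low = 80-96 weeks.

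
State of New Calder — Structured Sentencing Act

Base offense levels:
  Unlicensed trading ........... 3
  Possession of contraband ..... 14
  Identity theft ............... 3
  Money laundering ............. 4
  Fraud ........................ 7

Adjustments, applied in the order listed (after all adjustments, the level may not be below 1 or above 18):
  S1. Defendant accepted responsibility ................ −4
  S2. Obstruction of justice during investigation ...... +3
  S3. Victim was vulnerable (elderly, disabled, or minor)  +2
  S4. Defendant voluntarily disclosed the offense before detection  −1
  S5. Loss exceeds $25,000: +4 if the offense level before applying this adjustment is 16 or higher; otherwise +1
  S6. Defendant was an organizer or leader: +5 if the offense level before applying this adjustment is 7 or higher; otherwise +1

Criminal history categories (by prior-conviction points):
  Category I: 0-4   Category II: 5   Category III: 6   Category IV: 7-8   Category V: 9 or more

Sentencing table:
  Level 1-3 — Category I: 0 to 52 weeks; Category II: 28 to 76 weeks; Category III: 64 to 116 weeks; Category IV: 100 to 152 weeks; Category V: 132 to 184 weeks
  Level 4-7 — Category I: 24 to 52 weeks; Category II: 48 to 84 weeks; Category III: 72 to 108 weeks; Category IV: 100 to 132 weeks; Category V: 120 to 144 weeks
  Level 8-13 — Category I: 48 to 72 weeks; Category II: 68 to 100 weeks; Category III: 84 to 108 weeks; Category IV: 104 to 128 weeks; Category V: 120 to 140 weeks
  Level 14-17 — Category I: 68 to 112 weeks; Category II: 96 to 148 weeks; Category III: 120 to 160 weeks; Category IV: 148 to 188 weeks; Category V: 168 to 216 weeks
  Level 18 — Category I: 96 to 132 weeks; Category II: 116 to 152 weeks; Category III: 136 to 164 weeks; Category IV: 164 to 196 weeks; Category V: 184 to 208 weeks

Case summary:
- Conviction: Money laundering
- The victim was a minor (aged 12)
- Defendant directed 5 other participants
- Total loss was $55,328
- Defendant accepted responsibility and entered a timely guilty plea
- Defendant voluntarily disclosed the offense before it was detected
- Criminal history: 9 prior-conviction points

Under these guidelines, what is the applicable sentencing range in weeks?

Base offense level for money laundering: 4.
S1 applies: 4 − 4 = 0.
S3 applies: 0 + 2 = 2.
S4 applies: 2 − 1 = 1.
S5 applies (level before this adjustment is 1 < 16, so +1): 1 + 1 = 2.
S6 applies (level before this adjustment is 2 < 7, so +1): 2 + 1 = 3.
Final offense level: 3.
Criminal history: 9 prior points → Category V (9+).
Level 3 falls in the 1-3 band.
Grid: Level 1-3 × Category V = 132-184 weeks.

132-184 weeks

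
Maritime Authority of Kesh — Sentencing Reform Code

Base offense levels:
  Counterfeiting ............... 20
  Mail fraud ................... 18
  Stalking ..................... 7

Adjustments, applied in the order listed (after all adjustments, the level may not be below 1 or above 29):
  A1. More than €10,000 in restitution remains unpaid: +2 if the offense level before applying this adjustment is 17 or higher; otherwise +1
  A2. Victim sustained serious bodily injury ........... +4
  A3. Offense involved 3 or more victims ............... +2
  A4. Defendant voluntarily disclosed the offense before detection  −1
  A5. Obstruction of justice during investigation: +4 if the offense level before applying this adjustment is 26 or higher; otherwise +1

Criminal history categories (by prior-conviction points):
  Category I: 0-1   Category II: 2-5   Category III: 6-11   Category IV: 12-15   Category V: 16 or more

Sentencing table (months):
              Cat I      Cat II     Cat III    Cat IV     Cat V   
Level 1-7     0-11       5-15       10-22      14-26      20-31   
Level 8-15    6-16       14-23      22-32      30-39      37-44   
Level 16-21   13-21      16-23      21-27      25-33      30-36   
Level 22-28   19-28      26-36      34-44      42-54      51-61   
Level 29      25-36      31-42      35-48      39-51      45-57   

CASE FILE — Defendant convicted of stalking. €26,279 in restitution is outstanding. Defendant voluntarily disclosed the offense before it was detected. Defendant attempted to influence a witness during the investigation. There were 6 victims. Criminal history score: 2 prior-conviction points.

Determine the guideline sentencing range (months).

Base offense level for stalking: 7.
A1 applies (level before this adjustment is 7 < 17, so +1): 7 + 1 = 8.
A2 does not apply.
A3 applies: 8 + 2 = 10.
A4 applies: 10 − 1 = 9.
A5 applies (level before this adjustment is 9 < 26, so +1): 9 + 1 = 10.
Final offense level: 10.
Criminal history: 2 prior points → Category II (2-5).
Level 10 falls in the 8-15 band.
Grid: Level 8-15 × Category II = 14-23 months.

14-23 months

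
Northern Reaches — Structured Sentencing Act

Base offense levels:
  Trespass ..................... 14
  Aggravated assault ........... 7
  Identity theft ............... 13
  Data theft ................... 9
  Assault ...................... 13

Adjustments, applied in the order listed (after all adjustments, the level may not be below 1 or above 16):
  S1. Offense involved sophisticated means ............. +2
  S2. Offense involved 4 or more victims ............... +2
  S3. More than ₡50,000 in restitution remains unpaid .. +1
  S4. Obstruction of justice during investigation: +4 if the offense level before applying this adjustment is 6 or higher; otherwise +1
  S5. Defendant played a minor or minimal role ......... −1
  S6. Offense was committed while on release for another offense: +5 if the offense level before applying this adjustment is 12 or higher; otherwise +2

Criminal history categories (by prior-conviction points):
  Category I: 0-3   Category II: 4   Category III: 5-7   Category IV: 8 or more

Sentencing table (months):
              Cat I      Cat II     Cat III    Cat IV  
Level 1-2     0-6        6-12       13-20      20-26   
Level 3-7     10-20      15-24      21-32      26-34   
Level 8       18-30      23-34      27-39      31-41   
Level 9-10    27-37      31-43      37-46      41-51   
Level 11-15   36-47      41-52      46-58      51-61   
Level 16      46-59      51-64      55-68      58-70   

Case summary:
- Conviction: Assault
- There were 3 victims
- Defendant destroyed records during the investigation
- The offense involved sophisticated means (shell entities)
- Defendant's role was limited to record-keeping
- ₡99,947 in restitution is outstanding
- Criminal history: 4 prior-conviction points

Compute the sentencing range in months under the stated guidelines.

Base offense level for assault: 13.
S1 applies: 13 + 2 = 15.
S2 does not apply.
S3 applies: 15 + 1 = 16.
S4 applies (level before this adjustment is 16 ≥ 6, so +4): 16 + 4 = 20.
S5 applies: 20 − 1 = 19.
S6 does not apply.
Level 19 exceeds the maximum of 16; capped at 16.
Final offense level: 16.
Criminal history: 4 prior points → Category II (4).
Level 16 falls in the 16 band.
Grid: Level 16 × Category II = 51-64 months.

51-64 months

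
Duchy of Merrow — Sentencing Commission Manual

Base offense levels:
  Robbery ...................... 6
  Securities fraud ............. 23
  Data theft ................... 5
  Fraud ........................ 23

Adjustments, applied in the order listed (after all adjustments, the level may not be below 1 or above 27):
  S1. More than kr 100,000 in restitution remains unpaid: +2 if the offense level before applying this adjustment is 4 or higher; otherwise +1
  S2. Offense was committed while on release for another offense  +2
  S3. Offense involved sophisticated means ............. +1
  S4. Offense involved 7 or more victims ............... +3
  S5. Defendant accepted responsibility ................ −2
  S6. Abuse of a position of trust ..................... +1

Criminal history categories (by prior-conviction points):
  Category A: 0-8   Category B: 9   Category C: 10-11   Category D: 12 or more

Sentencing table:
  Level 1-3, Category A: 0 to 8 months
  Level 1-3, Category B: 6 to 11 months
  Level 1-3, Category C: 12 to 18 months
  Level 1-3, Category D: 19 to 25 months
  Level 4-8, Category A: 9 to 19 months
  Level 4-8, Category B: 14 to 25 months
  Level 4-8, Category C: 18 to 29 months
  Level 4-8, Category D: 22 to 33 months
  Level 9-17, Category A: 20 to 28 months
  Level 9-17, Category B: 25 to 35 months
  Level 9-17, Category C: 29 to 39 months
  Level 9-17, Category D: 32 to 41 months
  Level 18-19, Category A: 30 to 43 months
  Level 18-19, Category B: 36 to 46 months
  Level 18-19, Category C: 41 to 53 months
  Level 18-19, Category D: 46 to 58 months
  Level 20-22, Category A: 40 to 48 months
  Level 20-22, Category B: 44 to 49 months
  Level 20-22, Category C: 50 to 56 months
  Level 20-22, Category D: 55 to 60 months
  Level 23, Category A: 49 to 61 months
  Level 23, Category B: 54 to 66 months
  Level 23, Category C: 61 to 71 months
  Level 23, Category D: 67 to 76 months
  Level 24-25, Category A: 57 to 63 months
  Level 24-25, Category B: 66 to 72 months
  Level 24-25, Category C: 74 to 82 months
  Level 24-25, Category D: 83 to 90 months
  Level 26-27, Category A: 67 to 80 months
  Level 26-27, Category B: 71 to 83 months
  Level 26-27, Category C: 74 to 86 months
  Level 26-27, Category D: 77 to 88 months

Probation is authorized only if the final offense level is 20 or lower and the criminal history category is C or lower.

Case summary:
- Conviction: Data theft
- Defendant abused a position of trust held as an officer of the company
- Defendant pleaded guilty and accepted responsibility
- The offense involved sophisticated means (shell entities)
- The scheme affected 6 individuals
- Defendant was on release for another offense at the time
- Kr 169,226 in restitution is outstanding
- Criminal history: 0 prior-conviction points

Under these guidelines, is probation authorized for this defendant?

Base offense level for data theft: 5.
S1 applies (level before this adjustment is 5 ≥ 4, so +2): 5 + 2 = 7.
S2 applies: 7 + 2 = 9.
S3 applies: 9 + 1 = 10.
S4 does not apply.
S5 applies: 10 − 2 = 8.
S6 applies: 8 + 1 = 9.
Final offense level: 9.
Criminal history: 0 prior points → Category A (0-8).
Level 9 falls in the 9-17 band.
Grid: Level 9-17 × Category A = 20-28 months.
Probation check: level 9 ≤ 20 and category A ≤ C → eligible.

Yes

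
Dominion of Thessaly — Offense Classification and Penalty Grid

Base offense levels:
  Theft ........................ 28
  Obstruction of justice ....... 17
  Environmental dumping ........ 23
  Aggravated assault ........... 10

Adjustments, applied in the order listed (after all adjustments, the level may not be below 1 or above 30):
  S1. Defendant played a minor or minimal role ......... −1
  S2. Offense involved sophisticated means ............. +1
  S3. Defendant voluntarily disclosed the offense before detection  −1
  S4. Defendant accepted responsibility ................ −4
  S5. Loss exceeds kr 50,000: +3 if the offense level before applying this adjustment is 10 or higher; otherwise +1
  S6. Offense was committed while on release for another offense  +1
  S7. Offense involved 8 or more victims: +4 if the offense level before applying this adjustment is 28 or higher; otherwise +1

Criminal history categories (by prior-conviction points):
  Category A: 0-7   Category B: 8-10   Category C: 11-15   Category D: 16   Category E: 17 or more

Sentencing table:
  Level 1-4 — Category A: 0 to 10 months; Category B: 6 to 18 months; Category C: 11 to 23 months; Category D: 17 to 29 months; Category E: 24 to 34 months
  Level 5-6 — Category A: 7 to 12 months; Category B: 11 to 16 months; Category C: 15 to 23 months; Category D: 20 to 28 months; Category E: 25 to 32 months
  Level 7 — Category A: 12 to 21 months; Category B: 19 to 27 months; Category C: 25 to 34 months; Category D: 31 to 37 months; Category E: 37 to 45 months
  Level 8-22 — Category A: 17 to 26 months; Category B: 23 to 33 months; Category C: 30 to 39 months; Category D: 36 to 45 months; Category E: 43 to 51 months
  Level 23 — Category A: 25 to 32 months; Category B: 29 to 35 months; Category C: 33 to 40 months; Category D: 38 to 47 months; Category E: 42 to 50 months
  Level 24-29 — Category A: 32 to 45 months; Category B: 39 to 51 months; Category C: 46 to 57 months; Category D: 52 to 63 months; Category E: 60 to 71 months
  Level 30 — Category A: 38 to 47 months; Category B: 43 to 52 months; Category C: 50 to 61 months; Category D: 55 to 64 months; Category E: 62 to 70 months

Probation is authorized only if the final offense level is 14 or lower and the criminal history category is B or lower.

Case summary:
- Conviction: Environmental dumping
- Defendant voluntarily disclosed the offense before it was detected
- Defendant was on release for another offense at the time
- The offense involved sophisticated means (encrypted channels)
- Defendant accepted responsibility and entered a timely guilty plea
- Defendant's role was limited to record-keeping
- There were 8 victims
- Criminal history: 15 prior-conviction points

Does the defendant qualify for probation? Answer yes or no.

Base offense level for environmental dumping: 23.
S1 applies: 23 − 1 = 22.
S2 applies: 22 + 1 = 23.
S3 applies: 23 − 1 = 22.
S4 applies: 22 − 4 = 18.
S5 does not apply.
S6 applies: 18 + 1 = 19.
S7 applies (level before this adjustment is 19 < 28, so +1): 19 + 1 = 20.
Final offense level: 20.
Criminal history: 15 prior points → Category C (11-15).
Level 20 falls in the 8-22 band.
Grid: Level 8-22 × Category C = 30-39 months.
Probation check: level 20 > 14 and category C > B → not eligible.

No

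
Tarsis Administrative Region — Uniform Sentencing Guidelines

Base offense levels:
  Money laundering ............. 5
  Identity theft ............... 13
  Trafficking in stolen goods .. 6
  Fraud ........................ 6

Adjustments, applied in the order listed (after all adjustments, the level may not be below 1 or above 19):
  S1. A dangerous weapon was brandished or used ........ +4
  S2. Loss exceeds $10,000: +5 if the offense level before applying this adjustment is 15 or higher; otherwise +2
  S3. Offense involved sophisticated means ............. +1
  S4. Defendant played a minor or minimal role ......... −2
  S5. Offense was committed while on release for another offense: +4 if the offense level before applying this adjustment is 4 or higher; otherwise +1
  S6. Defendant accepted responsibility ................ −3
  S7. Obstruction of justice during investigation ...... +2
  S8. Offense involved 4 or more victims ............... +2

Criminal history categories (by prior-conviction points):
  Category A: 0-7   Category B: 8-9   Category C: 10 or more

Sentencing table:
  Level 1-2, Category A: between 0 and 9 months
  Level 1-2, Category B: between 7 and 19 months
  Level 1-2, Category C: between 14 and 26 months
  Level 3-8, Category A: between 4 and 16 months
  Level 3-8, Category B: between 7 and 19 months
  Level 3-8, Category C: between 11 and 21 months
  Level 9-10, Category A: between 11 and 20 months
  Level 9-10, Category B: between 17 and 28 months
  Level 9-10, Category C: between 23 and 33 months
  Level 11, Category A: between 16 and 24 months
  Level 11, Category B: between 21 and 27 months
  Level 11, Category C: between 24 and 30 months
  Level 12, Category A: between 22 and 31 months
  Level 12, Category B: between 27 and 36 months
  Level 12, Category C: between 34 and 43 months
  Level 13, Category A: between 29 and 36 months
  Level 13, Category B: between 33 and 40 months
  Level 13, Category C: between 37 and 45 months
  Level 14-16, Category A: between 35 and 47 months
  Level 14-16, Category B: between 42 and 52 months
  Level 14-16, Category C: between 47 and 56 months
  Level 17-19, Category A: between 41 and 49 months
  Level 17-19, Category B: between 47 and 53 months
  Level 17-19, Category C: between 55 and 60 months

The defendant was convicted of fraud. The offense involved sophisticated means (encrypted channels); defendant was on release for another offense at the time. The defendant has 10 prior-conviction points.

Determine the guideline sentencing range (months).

Base offense level for fraud: 6.
S1 does not apply.
S2 does not apply.
S3 applies: 6 + 1 = 7.
S4 does not apply.
S5 applies (level before this adjustment is 7 ≥ 4, so +4): 7 + 4 = 11.
S7 does not apply.
Final offense level: 11.
Criminal history: 10 prior points → Category C (10+).
Level 11 falls in the 11 band.
Grid: Level 11 × Category C = 24-30 months.

24-30 months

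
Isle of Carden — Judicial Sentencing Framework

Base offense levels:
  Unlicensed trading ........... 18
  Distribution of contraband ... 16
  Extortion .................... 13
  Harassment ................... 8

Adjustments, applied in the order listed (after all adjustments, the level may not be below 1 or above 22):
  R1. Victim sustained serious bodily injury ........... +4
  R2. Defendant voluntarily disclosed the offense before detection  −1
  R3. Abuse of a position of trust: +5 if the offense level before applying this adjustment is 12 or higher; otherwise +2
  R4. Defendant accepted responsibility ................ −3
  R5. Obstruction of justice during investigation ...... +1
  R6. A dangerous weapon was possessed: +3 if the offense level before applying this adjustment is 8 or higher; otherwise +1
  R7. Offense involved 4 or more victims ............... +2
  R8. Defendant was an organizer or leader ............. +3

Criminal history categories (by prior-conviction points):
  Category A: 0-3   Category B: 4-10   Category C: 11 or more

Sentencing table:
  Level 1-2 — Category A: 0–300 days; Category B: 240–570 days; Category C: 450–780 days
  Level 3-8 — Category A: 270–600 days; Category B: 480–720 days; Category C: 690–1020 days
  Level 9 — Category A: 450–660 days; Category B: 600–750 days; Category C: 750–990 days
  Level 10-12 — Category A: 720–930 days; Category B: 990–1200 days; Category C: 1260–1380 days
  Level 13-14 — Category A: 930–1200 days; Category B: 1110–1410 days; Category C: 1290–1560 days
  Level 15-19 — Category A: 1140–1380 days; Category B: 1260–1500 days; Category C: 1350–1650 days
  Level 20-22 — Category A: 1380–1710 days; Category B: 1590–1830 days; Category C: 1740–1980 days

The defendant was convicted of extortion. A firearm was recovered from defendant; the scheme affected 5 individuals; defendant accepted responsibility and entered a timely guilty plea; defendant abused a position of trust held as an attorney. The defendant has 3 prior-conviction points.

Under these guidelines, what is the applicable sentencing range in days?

Base offense level for extortion: 13.
R2 does not apply.
R3 applies (level before this adjustment is 13 ≥ 12, so +5): 13 + 5 = 18.
R4 applies: 18 − 3 = 15.
R5 does not apply.
R6 applies (level before this adjustment is 15 ≥ 8, so +3): 15 + 3 = 18.
R7 applies: 18 + 2 = 20.
Final offense level: 20.
Criminal history: 3 prior points → Category A (0-3).
Level 20 falls in the 20-22 band.
Grid: Level 20-22 × Category A = 1380-1710 days.

1380-1710 days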